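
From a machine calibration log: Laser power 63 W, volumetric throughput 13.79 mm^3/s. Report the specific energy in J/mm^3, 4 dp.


SE = 63 / 13.79 = 4.5685 J/mm^3


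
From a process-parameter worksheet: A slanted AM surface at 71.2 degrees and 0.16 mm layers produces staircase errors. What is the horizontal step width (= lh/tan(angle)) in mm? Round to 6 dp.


step = 0.16 / tan(71.2) = 0.054468 mm


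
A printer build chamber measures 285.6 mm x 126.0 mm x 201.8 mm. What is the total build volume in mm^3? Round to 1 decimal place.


V = 285.6 * 126.0 * 201.8 = 7261894.1 mm^3


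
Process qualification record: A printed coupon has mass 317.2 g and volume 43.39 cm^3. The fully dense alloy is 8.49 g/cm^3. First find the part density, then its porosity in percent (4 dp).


rho_part = 317.2 / 43.39 = 7.31044019 g/cm^3
Porosity = (1 - 7.31044019/8.49)*100 = 13.8935 %


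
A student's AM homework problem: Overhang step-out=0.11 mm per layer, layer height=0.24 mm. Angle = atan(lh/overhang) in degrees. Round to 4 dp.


angle = atan(0.24/0.11) = 65.3764 degrees


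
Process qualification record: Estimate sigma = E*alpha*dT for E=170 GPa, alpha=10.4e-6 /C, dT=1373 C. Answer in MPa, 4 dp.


sigma = 170*1000 * 10.4e-6 * 1373 = 2427.464 MPa


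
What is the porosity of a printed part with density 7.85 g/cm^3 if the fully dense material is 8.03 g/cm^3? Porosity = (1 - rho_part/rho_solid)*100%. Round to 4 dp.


Porosity = (1-7.85/8.03)*100 = 2.2416 %


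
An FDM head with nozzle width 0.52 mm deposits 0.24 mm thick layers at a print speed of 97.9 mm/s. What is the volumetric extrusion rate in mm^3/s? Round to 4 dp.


Rate = 0.52 * 0.24 * 97.9 = 12.2179 mm^3/s


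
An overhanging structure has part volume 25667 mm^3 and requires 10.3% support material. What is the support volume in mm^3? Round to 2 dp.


V_support = 25667 * 0.103 = 2643.7 mm^3


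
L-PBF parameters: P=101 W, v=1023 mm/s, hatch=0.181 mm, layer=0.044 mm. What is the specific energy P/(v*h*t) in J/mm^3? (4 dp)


Build rate = 1023 * 0.181 * 0.044 = 8.147172 mm^3/s
SE = 101 / 8.147172 = 12.3969 J/mm^3


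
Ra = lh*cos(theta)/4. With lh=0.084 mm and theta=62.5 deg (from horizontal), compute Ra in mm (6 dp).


Ra = 0.084 * cos(62.5) / 4 = 0.009697 mm


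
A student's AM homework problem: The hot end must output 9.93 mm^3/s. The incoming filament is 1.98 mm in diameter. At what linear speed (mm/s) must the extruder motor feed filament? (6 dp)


A = pi*(1.98/2)^2 = 3.079075
v = 9.93 / 3.079075 = 3.224995 mm/s


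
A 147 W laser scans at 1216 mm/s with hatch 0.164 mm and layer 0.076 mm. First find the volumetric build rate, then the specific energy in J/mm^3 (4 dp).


Build rate = 1216 * 0.164 * 0.076 = 15.156224 mm^3/s
SE = 147 / 15.156224 = 9.699 J/mm^3


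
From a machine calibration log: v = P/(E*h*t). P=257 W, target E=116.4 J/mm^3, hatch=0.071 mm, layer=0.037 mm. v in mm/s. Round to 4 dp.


v = 257 / (116.4*0.071*0.037) = 840.4658 mm/s


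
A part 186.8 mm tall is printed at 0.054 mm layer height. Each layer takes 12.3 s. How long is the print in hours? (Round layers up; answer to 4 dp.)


Layers = ceil(186.8/0.054) = 3460
t = 3460 * 12.3 / 3600 = 11.8217 hrs


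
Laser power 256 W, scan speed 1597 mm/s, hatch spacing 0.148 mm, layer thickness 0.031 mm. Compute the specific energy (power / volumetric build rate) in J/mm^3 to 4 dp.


Build rate = 1597 * 0.148 * 0.031 = 7.327036 mm^3/s
SE = 256 / 7.327036 = 34.9391 J/mm^3


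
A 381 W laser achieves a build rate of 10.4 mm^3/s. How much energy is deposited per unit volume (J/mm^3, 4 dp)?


SE = 381 / 10.4 = 36.6346 J/mm^3


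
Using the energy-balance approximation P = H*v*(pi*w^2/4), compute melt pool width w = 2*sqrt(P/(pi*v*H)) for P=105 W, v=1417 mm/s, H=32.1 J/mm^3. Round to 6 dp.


w = 2*sqrt(105/(pi*1417*32.1)) = 0.054214 mm


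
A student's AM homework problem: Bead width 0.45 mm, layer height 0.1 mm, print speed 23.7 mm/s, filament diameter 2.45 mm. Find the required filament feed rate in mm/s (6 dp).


Q = 0.45 * 0.1 * 23.7 = 1.0665 mm^3/s
A_fil = pi*(2.45/2)^2 = 4.71435248 mm^2
v_feed = 1.0665 / 4.71435248 = 0.226224 mm/s


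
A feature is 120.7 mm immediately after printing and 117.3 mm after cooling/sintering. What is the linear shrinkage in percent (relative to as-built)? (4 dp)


Shrinkage = ((120.7-117.3)/120.7)*100 = 2.8169 %


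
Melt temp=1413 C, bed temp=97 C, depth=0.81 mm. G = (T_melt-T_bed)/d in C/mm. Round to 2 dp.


G = (1413-97)/0.81 = 1624.69 C/mm


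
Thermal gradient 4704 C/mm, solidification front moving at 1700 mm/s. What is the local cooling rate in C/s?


CR = 4704 * 1700 = 7996800 C/s


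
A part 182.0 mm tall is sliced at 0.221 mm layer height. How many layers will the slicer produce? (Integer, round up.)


Layers = ceil(182.0/0.221) = 824


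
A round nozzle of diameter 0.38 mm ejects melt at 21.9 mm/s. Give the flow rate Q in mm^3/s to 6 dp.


A = pi*(0.38/2)^2 = 0.11341149 mm^2
Q = 0.11341149 * 21.9 = 2.483712 mm^3/s


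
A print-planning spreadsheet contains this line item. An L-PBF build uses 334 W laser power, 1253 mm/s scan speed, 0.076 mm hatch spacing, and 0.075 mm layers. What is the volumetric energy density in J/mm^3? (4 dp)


E = 334 / (1253*0.076*0.075) = 46.765 J/mm^3


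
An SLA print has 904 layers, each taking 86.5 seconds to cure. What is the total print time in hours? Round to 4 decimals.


t = 904 * 86.5 / 3600 = 21.7211 hrs


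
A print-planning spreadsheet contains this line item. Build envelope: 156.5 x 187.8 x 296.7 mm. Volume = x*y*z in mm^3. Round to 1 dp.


V = 156.5 * 187.8 * 296.7 = 8720220.7 mm^3


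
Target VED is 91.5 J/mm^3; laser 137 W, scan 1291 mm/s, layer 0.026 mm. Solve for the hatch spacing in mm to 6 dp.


h = 137 / (91.5*1291*0.026) = 0.044607 mm


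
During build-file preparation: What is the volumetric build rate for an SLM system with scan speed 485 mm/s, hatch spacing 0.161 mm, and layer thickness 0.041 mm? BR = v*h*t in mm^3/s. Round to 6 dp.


Rate = 485 * 0.161 * 0.041 = 3.201485 mm^3/s


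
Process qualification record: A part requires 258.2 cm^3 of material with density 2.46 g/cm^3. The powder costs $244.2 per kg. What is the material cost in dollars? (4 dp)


Mass = 258.2*2.46/1000 = 0.635172 kg
Cost = 0.635172 * 244.2 = 155.109 $


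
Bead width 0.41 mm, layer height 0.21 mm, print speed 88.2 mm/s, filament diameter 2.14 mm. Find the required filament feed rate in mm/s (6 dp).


Q = 0.41 * 0.21 * 88.2 = 7.59402 mm^3/s
A_fil = pi*(2.14/2)^2 = 3.59680943 mm^2
v_feed = 7.59402 / 3.59680943 = 2.111321 mm/s


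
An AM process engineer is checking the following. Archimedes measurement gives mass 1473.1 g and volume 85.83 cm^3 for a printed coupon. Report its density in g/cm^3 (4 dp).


rho = 1473.1 / 85.83 = 17.163 g/cm^3


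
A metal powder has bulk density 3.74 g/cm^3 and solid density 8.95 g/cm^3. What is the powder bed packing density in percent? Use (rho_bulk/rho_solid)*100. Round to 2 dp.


Packing = (3.74/8.95)*100 = 41.79 %


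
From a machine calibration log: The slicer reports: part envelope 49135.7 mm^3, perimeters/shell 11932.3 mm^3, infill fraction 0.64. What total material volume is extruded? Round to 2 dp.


V_infill = (49135.7 - 11932.3) * 0.64 = 23810.18
V_total = 11932.3 + 23810.18 = 35742.48 mm^3


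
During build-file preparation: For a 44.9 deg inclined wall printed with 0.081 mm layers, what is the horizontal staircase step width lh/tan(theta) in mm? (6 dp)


step = 0.081 / tan(44.9) = 0.081283 mm


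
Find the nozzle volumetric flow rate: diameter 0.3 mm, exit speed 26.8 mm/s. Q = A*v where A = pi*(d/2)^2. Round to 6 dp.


A = pi*(0.3/2)^2 = 0.07068583 mm^2
Q = 0.07068583 * 26.8 = 1.89438 mm^3/s


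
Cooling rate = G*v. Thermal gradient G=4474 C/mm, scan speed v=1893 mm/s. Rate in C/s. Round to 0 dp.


CR = 4474 * 1893 = 8469282 C/s


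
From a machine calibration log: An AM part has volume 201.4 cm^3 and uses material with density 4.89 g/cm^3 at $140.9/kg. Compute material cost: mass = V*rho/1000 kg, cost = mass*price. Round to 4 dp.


Mass = 201.4*4.89/1000 = 0.984846 kg
Cost = 0.984846 * 140.9 = 138.7648 $


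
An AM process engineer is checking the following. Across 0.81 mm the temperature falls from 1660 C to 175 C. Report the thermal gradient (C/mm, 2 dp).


G = (1660-175)/0.81 = 1833.33 C/mm


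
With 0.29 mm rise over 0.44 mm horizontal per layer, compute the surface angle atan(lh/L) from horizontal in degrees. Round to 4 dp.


angle = atan(0.29/0.44) = 33.3885 degrees


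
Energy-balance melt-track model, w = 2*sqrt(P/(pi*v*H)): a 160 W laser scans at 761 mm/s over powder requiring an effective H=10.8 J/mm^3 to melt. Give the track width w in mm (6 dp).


w = 2*sqrt(160/(pi*761*10.8)) = 0.157438 mm


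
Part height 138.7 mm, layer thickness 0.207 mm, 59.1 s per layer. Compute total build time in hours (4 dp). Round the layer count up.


Layers = ceil(138.7/0.207) = 671
t = 671 * 59.1 / 3600 = 11.0156 hrs


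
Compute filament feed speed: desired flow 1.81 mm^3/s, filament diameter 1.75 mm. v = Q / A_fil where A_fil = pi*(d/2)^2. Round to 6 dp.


A = pi*(1.75/2)^2 = 2.405282
v = 1.81 / 2.405282 = 0.752511 mm/s


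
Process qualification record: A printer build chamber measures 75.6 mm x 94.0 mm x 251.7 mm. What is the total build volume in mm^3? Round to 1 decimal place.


V = 75.6 * 94.0 * 251.7 = 1788680.9 mm^3


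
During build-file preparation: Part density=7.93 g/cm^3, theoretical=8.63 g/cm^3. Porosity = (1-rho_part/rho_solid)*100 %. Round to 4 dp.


Porosity = (1-7.93/8.63)*100 = 8.1112 %


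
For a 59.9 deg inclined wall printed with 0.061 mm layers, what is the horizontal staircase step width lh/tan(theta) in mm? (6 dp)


step = 0.061 / tan(59.9) = 0.03536 mm


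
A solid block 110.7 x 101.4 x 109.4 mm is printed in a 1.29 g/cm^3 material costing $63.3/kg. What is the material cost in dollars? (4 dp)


V = 110.7 * 101.4 * 109.4 = 1228012.812 mm^3 = 1228.012812 cm^3
Mass = 1228.012812 * 1.29 / 1000 = 1.58413653 kg
Cost = 1.58413653 * 63.3 = 100.2758 $


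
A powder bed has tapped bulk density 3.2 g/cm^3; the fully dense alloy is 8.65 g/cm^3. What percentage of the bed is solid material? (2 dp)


Packing = (3.2/8.65)*100 = 36.99 %


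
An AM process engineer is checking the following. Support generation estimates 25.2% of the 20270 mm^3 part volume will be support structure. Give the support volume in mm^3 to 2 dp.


V_support = 20270 * 0.252 = 5108.04 mm^3


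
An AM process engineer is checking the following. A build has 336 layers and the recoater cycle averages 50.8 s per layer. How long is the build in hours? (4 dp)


t = 336 * 50.8 / 3600 = 4.7413 hrs


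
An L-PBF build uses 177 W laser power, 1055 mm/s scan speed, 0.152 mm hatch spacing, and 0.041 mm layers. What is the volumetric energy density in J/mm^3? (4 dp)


E = 177 / (1055*0.152*0.041) = 26.9211 J/mm^3


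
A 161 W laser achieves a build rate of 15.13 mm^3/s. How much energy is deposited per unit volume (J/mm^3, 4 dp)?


SE = 161 / 15.13 = 10.6411 J/mm^3


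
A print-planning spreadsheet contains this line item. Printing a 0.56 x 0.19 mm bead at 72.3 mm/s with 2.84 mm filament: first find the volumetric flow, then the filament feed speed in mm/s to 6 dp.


Q = 0.56 * 0.19 * 72.3 = 7.69272 mm^3/s
A_fil = pi*(2.84/2)^2 = 6.33470743 mm^2
v_feed = 7.69272 / 6.33470743 = 1.214377 mm/s


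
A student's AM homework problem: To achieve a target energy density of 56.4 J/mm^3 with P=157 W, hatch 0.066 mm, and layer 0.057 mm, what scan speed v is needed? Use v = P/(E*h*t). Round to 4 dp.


v = 157 / (56.4*0.066*0.057) = 739.9489 mm/s


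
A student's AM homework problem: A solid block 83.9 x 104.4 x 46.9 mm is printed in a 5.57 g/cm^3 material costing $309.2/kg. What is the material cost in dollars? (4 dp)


V = 83.9 * 104.4 * 46.9 = 410804.604 mm^3 = 410.804604 cm^3
Mass = 410.804604 * 5.57 / 1000 = 2.28818164 kg
Cost = 2.28818164 * 309.2 = 707.5058 $


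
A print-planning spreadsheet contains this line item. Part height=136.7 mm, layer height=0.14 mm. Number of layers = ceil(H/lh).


Layers = ceil(136.7/0.14) = 977


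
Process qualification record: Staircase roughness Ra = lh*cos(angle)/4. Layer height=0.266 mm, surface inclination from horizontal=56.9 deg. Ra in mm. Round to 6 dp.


Ra = 0.266 * cos(56.9) / 4 = 0.036316 mm


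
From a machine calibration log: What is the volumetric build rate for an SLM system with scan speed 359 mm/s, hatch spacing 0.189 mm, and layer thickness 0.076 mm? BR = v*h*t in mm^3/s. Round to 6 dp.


Rate = 359 * 0.189 * 0.076 = 5.156676 mm^3/s


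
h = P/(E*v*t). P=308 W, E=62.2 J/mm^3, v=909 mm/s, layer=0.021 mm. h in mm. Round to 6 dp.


h = 308 / (62.2*909*0.021) = 0.259404 mm


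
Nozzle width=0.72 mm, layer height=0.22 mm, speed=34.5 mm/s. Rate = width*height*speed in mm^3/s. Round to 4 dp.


Rate = 0.72 * 0.22 * 34.5 = 5.4648 mm^3/s


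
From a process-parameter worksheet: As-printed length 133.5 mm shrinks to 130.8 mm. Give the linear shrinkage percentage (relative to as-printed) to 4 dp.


Shrinkage = ((133.5-130.8)/133.5)*100 = 2.0225 %


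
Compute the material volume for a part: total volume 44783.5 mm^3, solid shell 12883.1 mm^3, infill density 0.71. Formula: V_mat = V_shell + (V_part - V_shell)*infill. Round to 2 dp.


V_infill = (44783.5 - 12883.1) * 0.71 = 22649.28
V_total = 12883.1 + 22649.28 = 35532.38 mm^3


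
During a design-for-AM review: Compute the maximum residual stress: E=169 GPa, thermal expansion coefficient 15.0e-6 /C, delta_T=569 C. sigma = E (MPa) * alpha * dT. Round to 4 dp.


sigma = 169*1000 * 15.0e-6 * 569 = 1442.415 MPa


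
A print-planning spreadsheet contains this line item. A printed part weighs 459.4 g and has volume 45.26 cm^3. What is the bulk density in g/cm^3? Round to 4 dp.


rho = 459.4 / 45.26 = 10.1502 g/cm^3


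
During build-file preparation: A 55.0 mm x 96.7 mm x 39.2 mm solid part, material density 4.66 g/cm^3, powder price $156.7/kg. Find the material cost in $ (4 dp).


V = 55.0 * 96.7 * 39.2 = 208485.2 mm^3 = 208.4852 cm^3
Mass = 208.4852 * 4.66 / 1000 = 0.97154103 kg
Cost = 0.97154103 * 156.7 = 152.2405 $


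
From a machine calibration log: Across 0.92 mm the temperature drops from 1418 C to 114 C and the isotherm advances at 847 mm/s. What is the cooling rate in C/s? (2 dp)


G = (1418-114)/0.92 = 1417.39130435 C/mm
CR = 1417.39130435 * 847 = 1200530.43 C/s


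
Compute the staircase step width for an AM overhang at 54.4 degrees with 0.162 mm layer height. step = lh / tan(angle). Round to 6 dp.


step = 0.162 / tan(54.4) = 0.115981 mm


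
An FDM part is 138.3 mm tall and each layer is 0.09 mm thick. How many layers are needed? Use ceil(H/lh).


Layers = ceil(138.3/0.09) = 1537


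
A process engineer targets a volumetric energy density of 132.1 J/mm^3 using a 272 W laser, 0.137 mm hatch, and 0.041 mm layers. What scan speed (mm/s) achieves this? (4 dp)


v = 272 / (132.1*0.137*0.041) = 366.574 mm/s


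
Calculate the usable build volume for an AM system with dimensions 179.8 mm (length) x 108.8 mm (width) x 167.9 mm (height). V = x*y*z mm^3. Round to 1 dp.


V = 179.8 * 108.8 * 167.9 = 3284500.1 mm^3


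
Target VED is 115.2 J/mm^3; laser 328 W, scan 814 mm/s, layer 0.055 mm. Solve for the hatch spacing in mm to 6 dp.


h = 328 / (115.2*814*0.055) = 0.063597 mm


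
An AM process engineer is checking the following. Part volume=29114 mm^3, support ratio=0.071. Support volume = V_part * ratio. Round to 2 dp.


V_support = 29114 * 0.071 = 2067.09 mm^3


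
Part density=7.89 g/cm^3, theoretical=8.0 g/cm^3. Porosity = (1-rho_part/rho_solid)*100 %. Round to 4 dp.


Porosity = (1-7.89/8.0)*100 = 1.375 %


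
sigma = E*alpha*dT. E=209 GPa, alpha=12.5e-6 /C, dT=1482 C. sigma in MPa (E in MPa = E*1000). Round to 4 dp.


sigma = 209*1000 * 12.5e-6 * 1482 = 3871.725 MPa


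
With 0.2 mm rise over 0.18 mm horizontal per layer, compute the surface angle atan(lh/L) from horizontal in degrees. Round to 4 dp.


angle = atan(0.2/0.18) = 48.0128 degrees


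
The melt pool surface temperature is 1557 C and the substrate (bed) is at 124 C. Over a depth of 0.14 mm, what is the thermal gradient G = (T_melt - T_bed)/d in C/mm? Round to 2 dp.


G = (1557-124)/0.14 = 10235.71 C/mm


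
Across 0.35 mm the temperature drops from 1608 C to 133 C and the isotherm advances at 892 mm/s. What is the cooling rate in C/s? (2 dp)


G = (1608-133)/0.35 = 4214.28571429 C/mm
CR = 4214.28571429 * 892 = 3759142.86 C/s


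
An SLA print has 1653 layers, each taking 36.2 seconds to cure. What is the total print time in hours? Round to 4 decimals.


t = 1653 * 36.2 / 3600 = 16.6218 hrs


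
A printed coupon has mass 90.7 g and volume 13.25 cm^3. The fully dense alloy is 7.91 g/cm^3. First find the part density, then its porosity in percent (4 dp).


rho_part = 90.7 / 13.25 = 6.84528302 g/cm^3
Porosity = (1 - 6.84528302/7.91)*100 = 13.4604 %


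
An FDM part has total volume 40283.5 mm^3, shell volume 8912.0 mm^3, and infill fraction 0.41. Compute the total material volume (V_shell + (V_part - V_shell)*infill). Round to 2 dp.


V_infill = (40283.5 - 8912.0) * 0.41 = 12862.32
V_total = 8912.0 + 12862.32 = 21774.32 mm^3


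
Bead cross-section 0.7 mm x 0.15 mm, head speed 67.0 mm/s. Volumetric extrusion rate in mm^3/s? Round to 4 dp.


Rate = 0.7 * 0.15 * 67.0 = 7.035 mm^3/s


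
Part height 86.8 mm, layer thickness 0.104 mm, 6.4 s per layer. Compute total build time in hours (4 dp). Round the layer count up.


Layers = ceil(86.8/0.104) = 835
t = 835 * 6.4 / 3600 = 1.4844 hrs


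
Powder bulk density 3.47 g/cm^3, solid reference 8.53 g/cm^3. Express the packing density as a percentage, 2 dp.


Packing = (3.47/8.53)*100 = 40.68 %


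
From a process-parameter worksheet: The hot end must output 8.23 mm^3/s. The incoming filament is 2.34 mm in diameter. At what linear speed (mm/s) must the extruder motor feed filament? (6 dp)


A = pi*(2.34/2)^2 = 4.300526
v = 8.23 / 4.300526 = 1.913719 mm/s


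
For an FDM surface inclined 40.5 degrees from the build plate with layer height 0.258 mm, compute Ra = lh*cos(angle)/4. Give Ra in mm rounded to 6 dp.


Ra = 0.258 * cos(40.5) / 4 = 0.049046 mm


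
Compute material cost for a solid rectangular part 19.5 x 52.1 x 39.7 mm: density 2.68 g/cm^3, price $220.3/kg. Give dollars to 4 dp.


V = 19.5 * 52.1 * 39.7 = 40333.215 mm^3 = 40.333215 cm^3
Mass = 40.333215 * 2.68 / 1000 = 0.10809302 kg
Cost = 0.10809302 * 220.3 = 23.8129 $


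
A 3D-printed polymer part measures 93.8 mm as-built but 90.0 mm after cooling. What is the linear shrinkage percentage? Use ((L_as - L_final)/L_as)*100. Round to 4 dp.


Shrinkage = ((93.8-90.0)/93.8)*100 = 4.0512 %


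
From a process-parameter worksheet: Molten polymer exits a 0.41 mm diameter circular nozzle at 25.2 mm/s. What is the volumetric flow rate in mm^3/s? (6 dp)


A = pi*(0.41/2)^2 = 0.13202543 mm^2
Q = 0.13202543 * 25.2 = 3.327041 mm^3/s


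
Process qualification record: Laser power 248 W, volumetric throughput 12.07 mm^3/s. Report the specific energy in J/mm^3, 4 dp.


SE = 248 / 12.07 = 20.5468 J/mm^3


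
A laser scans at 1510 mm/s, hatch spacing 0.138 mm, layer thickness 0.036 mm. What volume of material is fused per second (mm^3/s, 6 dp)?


Rate = 1510 * 0.138 * 0.036 = 7.50168 mm^3/s


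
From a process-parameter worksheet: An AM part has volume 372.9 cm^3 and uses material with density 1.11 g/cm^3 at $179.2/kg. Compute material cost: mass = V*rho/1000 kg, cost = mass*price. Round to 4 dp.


Mass = 372.9*1.11/1000 = 0.413919 kg
Cost = 0.413919 * 179.2 = 74.1743 $


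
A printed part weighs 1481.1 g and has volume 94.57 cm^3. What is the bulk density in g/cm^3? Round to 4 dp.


rho = 1481.1 / 94.57 = 15.6614 g/cm^3


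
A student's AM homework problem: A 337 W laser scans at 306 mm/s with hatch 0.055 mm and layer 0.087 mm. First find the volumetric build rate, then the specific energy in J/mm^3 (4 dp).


Build rate = 306 * 0.055 * 0.087 = 1.46421 mm^3/s
SE = 337 / 1.46421 = 230.1582 J/mm^3


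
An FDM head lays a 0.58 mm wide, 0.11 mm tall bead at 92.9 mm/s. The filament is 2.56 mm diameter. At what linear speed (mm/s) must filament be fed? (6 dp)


Q = 0.58 * 0.11 * 92.9 = 5.92702 mm^3/s
A_fil = pi*(2.56/2)^2 = 5.1471854 mm^2
v_feed = 5.92702 / 5.1471854 = 1.151507 mm/s


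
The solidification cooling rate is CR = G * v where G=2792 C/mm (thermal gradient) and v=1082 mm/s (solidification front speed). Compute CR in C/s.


CR = 2792 * 1082 = 3020944 C/s


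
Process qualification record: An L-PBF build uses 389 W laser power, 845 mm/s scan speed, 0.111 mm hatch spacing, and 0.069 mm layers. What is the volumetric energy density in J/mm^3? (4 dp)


E = 389 / (845*0.111*0.069) = 60.1064 J/mm^3


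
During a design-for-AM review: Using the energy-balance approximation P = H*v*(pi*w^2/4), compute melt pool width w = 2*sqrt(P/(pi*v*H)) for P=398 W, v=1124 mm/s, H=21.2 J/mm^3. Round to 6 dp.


w = 2*sqrt(398/(pi*1124*21.2)) = 0.14583 mm


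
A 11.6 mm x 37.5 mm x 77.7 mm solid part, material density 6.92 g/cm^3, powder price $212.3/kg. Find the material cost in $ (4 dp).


V = 11.6 * 37.5 * 77.7 = 33799.5 mm^3 = 33.7995 cm^3
Mass = 33.7995 * 6.92 / 1000 = 0.23389254 kg
Cost = 0.23389254 * 212.3 = 49.6554 $


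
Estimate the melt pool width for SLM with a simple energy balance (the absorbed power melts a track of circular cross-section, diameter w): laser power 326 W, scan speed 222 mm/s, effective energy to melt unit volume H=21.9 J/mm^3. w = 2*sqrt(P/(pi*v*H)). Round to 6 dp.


w = 2*sqrt(326/(pi*222*21.9)) = 0.29219 mm


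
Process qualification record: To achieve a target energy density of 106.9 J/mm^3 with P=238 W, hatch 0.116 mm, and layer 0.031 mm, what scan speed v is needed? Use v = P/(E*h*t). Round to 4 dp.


v = 238 / (106.9*0.116*0.031) = 619.1268 mm/s


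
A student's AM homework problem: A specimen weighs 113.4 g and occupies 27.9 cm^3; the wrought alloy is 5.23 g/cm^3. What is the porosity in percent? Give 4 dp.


rho_part = 113.4 / 27.9 = 4.06451613 g/cm^3
Porosity = (1 - 4.06451613/5.23)*100 = 22.2846 %


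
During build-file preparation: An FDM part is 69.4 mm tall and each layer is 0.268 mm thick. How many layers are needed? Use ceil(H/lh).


Layers = ceil(69.4/0.268) = 259


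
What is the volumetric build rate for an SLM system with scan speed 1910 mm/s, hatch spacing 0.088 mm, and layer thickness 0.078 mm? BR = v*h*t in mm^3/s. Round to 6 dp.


Rate = 1910 * 0.088 * 0.078 = 13.11024 mm^3/s


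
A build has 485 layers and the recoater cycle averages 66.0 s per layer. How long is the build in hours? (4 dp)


t = 485 * 66.0 / 3600 = 8.8917 hrs


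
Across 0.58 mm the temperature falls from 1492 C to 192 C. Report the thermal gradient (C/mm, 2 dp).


G = (1492-192)/0.58 = 2241.38 C/mm


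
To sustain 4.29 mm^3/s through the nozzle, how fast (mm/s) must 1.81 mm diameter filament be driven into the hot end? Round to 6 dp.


A = pi*(1.81/2)^2 = 2.573043
v = 4.29 / 2.573043 = 1.667287 mm/s


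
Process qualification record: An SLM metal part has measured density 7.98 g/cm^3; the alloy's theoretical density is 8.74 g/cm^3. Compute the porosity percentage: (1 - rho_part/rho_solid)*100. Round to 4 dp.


Porosity = (1-7.98/8.74)*100 = 8.6957 %


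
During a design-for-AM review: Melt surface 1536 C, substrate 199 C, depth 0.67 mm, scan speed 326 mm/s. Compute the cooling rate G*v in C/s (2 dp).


G = (1536-199)/0.67 = 1995.52238806 C/mm
CR = 1995.52238806 * 326 = 650540.3 C/s


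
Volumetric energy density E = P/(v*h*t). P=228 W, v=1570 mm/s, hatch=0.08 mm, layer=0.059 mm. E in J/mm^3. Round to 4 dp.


E = 228 / (1570*0.08*0.059) = 30.7676 J/mm^3


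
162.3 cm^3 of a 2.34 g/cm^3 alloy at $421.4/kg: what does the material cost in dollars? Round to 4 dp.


Mass = 162.3*2.34/1000 = 0.379782 kg
Cost = 0.379782 * 421.4 = 160.0401 $


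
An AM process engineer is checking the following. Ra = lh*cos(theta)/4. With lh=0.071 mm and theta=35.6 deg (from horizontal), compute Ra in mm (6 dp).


Ra = 0.071 * cos(35.6) / 4 = 0.014433 mm


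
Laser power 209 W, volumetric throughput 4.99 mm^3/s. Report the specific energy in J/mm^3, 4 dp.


SE = 209 / 4.99 = 41.8838 J/mm^3


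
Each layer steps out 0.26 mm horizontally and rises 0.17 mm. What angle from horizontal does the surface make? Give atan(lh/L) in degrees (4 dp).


angle = atan(0.17/0.26) = 33.1785 degrees


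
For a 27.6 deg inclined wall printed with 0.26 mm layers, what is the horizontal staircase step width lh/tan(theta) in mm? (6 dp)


step = 0.26 / tan(27.6) = 0.497334 mm


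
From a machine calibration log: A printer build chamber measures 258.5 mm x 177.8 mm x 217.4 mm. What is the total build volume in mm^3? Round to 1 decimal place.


V = 258.5 * 177.8 * 217.4 = 9991986.6 mm^3


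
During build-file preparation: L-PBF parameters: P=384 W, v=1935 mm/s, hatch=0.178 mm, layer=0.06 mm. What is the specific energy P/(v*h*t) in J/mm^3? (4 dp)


Build rate = 1935 * 0.178 * 0.06 = 20.6658 mm^3/s
SE = 384 / 20.6658 = 18.5814 J/mm^3


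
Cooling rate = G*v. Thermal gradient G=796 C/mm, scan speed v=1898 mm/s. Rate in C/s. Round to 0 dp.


CR = 796 * 1898 = 1510808 C/s


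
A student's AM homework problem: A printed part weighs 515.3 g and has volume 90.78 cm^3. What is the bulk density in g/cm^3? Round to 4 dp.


rho = 515.3 / 90.78 = 5.6764 g/cm^3


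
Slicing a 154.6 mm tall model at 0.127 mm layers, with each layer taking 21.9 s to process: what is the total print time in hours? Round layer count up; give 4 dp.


Layers = ceil(154.6/0.127) = 1218
t = 1218 * 21.9 / 3600 = 7.4095 hrs


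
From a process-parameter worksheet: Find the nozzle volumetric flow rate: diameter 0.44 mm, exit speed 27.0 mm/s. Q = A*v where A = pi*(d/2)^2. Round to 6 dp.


A = pi*(0.44/2)^2 = 0.15205308 mm^2
Q = 0.15205308 * 27.0 = 4.105433 mm^3/s


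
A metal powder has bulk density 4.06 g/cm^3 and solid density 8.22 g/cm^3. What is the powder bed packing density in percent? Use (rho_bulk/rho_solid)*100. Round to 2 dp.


Packing = (4.06/8.22)*100 = 49.39 %


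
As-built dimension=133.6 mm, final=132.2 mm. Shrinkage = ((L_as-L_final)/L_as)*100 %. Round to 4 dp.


Shrinkage = ((133.6-132.2)/133.6)*100 = 1.0479 %


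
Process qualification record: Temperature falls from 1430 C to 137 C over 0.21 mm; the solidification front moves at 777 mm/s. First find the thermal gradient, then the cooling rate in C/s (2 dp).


G = (1430-137)/0.21 = 6157.14285714 C/mm
CR = 6157.14285714 * 777 = 4784100.0 C/s


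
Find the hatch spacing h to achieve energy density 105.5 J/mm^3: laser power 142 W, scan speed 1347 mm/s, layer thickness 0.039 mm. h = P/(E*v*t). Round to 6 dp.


h = 142 / (105.5*1347*0.039) = 0.025621 mm


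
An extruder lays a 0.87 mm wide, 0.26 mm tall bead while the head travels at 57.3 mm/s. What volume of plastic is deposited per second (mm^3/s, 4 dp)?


Rate = 0.87 * 0.26 * 57.3 = 12.9613 mm^3/s


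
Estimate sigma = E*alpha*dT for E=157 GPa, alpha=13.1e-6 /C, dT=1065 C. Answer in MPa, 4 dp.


sigma = 157*1000 * 13.1e-6 * 1065 = 2190.3855 MPa


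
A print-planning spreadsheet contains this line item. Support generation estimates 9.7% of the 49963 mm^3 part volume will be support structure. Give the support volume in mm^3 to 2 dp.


V_support = 49963 * 0.097 = 4846.41 mm^3


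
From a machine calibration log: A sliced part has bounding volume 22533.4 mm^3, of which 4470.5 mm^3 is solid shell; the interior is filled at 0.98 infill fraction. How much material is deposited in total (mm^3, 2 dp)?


V_infill = (22533.4 - 4470.5) * 0.98 = 17701.64
V_total = 4470.5 + 17701.64 = 22172.14 mm^3


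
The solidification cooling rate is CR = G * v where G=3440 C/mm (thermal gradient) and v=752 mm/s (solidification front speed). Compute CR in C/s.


CR = 3440 * 752 = 2586880 C/s


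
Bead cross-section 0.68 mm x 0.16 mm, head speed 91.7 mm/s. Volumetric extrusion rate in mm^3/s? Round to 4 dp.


Rate = 0.68 * 0.16 * 91.7 = 9.977 mm^3/s


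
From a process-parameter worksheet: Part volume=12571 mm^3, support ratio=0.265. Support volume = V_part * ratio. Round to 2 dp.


V_support = 12571 * 0.265 = 3331.32 mm^3


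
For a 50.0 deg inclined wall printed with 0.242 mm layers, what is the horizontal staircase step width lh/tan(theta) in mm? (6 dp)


step = 0.242 / tan(50.0) = 0.203062 mm


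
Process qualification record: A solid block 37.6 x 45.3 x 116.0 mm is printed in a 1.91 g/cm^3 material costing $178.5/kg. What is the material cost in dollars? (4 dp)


V = 37.6 * 45.3 * 116.0 = 197580.48 mm^3 = 197.58048 cm^3
Mass = 197.58048 * 1.91 / 1000 = 0.37737872 kg
Cost = 0.37737872 * 178.5 = 67.3621 $


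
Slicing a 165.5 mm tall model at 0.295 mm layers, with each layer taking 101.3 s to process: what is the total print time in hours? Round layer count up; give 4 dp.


Layers = ceil(165.5/0.295) = 562
t = 562 * 101.3 / 3600 = 15.8141 hrs


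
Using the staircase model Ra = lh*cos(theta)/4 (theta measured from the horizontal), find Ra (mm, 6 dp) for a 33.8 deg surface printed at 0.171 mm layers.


Ra = 0.171 * cos(33.8) / 4 = 0.035525 mm


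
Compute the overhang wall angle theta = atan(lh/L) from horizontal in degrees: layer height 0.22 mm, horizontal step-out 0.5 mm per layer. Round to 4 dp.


angle = atan(0.22/0.5) = 23.7495 degrees


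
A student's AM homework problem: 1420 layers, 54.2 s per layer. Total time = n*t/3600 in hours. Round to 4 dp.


t = 1420 * 54.2 / 3600 = 21.3789 hrs


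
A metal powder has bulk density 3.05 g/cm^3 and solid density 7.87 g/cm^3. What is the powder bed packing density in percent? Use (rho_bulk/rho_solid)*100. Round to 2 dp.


Packing = (3.05/7.87)*100 = 38.75 %


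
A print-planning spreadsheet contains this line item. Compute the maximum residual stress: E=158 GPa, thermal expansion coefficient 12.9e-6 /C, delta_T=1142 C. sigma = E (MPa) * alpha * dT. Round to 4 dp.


sigma = 158*1000 * 12.9e-6 * 1142 = 2327.6244 MPa


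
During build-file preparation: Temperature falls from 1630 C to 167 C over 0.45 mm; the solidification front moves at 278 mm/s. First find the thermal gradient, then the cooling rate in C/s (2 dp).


G = (1630-167)/0.45 = 3251.11111111 C/mm
CR = 3251.11111111 * 278 = 903808.89 C/s


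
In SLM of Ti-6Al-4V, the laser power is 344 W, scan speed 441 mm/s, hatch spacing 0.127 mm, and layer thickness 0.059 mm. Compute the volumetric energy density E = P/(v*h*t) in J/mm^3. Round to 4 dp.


E = 344 / (441*0.127*0.059) = 104.1032 J/mm^3


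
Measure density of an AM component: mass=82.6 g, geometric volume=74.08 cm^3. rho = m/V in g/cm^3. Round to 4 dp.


rho = 82.6 / 74.08 = 1.115 g/cm^3


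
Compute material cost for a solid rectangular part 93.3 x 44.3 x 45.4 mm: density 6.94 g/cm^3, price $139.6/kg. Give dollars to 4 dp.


V = 93.3 * 44.3 * 45.4 = 187646.826 mm^3 = 187.646826 cm^3
Mass = 187.646826 * 6.94 / 1000 = 1.30226897 kg
Cost = 1.30226897 * 139.6 = 181.7967 $


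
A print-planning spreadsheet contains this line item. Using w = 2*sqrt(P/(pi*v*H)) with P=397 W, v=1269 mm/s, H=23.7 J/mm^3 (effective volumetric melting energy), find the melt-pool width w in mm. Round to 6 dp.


w = 2*sqrt(397/(pi*1269*23.7)) = 0.129642 mm


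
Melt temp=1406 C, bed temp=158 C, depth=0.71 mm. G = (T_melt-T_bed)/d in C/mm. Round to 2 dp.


G = (1406-158)/0.71 = 1757.75 C/mm


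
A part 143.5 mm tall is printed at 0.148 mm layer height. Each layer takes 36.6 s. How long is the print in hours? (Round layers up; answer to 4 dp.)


Layers = ceil(143.5/0.148) = 970
t = 970 * 36.6 / 3600 = 9.8617 hrs


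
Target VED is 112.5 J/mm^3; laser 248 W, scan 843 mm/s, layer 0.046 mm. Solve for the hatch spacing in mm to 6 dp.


h = 248 / (112.5*843*0.046) = 0.056848 mm


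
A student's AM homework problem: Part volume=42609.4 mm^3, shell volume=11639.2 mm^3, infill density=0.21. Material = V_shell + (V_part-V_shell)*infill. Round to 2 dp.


V_infill = (42609.4 - 11639.2) * 0.21 = 6503.74
V_total = 11639.2 + 6503.74 = 18142.94 mm^3


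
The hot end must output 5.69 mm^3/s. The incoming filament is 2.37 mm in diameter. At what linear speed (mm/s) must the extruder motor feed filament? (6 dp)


A = pi*(2.37/2)^2 = 4.411503
v = 5.69 / 4.411503 = 1.28981 mm/s


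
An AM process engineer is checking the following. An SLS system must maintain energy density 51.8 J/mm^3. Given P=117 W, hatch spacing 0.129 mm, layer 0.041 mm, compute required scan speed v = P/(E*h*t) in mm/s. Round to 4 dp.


v = 117 / (51.8*0.129*0.041) = 427.0537 mm/s


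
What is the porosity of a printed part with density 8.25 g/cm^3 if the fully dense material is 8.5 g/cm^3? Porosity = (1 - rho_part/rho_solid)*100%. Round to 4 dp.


Porosity = (1-8.25/8.5)*100 = 2.9412 %


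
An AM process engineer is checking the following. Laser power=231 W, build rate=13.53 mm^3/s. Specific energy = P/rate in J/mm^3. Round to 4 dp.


SE = 231 / 13.53 = 17.0732 J/mm^3


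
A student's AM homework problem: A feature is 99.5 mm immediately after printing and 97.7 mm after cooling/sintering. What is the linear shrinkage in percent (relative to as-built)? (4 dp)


Shrinkage = ((99.5-97.7)/99.5)*100 = 1.809 %


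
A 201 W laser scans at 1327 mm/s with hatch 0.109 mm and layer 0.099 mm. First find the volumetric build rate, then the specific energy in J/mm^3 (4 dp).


Build rate = 1327 * 0.109 * 0.099 = 14.319657 mm^3/s
SE = 201 / 14.319657 = 14.0366 J/mm^3


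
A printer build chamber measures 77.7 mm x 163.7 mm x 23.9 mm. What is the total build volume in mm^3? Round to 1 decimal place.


V = 77.7 * 163.7 * 23.9 = 303995.8 mm^3


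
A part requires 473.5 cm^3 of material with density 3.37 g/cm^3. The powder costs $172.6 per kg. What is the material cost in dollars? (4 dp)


Mass = 473.5*3.37/1000 = 1.595695 kg
Cost = 1.595695 * 172.6 = 275.417 $


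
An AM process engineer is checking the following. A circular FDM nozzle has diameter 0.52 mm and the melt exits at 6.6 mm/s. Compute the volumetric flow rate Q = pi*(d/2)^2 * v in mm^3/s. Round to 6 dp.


A = pi*(0.52/2)^2 = 0.21237166 mm^2
Q = 0.21237166 * 6.6 = 1.401653 mm^3/s


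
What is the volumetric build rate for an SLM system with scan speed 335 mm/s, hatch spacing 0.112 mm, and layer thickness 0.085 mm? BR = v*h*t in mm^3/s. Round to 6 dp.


Rate = 335 * 0.112 * 0.085 = 3.1892 mm^3/s


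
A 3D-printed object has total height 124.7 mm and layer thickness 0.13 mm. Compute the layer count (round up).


Layers = ceil(124.7/0.13) = 960


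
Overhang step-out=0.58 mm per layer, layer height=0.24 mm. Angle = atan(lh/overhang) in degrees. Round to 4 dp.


angle = atan(0.24/0.58) = 22.4794 degrees


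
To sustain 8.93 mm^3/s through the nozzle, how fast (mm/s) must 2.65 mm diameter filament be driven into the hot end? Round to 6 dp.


A = pi*(2.65/2)^2 = 5.515459
v = 8.93 / 5.515459 = 1.619086 mm/s


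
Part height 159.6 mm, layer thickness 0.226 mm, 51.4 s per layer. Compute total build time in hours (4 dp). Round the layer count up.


Layers = ceil(159.6/0.226) = 707
t = 707 * 51.4 / 3600 = 10.0944 hrs


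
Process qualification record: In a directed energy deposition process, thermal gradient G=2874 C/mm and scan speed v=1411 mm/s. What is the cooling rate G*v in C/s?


CR = 2874 * 1411 = 4055214 C/s


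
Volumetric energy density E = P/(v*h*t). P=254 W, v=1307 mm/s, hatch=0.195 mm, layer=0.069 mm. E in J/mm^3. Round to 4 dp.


E = 254 / (1307*0.195*0.069) = 14.4436 J/mm^3


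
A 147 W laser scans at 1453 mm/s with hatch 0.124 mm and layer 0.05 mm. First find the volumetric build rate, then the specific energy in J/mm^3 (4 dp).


Build rate = 1453 * 0.124 * 0.05 = 9.0086 mm^3/s
SE = 147 / 9.0086 = 16.3177 J/mm^3


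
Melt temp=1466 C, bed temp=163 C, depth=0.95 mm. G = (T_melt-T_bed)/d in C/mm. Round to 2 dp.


G = (1466-163)/0.95 = 1371.58 C/mm


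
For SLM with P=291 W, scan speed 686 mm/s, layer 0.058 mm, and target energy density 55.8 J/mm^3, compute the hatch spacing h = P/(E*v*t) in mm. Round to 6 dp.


h = 291 / (55.8*686*0.058) = 0.131071 mm


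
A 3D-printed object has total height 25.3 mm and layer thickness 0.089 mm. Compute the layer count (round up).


Layers = ceil(25.3/0.089) = 285


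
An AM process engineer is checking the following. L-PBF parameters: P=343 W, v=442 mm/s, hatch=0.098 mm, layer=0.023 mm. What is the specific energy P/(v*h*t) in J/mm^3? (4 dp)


Build rate = 442 * 0.098 * 0.023 = 0.996268 mm^3/s
SE = 343 / 0.996268 = 344.2849 J/mm^3


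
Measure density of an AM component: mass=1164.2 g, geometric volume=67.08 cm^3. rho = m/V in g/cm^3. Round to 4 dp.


rho = 1164.2 / 67.08 = 17.3554 g/cm^3


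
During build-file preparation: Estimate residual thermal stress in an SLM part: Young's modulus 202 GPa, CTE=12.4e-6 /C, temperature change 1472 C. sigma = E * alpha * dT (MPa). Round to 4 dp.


sigma = 202*1000 * 12.4e-6 * 1472 = 3687.0656 MPa


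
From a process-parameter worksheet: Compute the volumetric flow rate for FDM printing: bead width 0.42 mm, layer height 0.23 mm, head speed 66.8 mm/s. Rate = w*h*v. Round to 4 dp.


Rate = 0.42 * 0.23 * 66.8 = 6.4529 mm^3/s


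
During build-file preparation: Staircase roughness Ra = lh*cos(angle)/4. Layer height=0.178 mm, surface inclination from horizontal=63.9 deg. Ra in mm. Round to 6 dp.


Ra = 0.178 * cos(63.9) / 4 = 0.019577 mm


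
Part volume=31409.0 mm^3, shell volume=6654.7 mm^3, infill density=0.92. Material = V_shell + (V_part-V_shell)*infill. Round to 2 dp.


V_infill = (31409.0 - 6654.7) * 0.92 = 22773.96
V_total = 6654.7 + 22773.96 = 29428.66 mm^3


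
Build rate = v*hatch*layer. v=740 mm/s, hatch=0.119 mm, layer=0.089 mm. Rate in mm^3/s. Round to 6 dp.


Rate = 740 * 0.119 * 0.089 = 7.83734 mm^3/s


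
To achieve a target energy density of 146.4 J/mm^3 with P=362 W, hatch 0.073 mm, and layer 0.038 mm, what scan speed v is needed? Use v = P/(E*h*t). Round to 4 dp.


v = 362 / (146.4*0.073*0.038) = 891.3762 mm/s


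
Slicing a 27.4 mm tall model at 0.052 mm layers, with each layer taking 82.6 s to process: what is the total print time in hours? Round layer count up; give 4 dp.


Layers = ceil(27.4/0.052) = 527
t = 527 * 82.6 / 3600 = 12.0917 hrs


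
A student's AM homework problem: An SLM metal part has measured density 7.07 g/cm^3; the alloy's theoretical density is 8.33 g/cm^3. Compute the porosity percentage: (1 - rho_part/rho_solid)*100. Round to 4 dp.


Porosity = (1-7.07/8.33)*100 = 15.1261 %


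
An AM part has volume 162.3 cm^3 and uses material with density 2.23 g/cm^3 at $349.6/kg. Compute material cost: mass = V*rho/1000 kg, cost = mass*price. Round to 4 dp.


Mass = 162.3*2.23/1000 = 0.361929 kg
Cost = 0.361929 * 349.6 = 126.5304 $


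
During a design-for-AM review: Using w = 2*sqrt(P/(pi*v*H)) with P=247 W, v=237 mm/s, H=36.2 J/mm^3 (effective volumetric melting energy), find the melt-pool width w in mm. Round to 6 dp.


w = 2*sqrt(247/(pi*237*36.2)) = 0.191459 mm
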